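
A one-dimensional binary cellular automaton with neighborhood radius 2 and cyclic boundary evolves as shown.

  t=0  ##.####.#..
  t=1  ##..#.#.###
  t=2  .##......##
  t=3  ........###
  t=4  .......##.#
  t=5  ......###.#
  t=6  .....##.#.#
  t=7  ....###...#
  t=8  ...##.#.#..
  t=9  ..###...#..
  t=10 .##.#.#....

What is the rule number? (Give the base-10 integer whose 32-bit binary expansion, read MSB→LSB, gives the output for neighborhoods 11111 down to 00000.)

  [31] ##### => #  t=1,i=10
  [30] ####. => .  t=0,i=5
  [29] ###.# => #  t=0,i=6
  [28] ###.. => #  t=1,i=1
  [27] ##.## => .  t=0,i=2
  [26] ##.#. => .  t=0,i=7
  [25] ##..# => #  t=1,i=2
  [24] ##... => .  t=2,i=3
  [23] #.### => .  t=0,i=3
  [22] #.##. => .  t=2,i=1
  [21] #.#.# => .  t=1,i=6
  [20] #.#.. => #  t=0,i=8
  [19] #..## => #  t=0,i=10
  [18] #..#. => .  t=1,i=3
  [17] #...# => #  t=7,i=8
  [16] #.... => .  t=2,i=4
  [15] .#### => #  t=0,i=4
  [14] .###. => .  t=3,i=9
  [13] .##.# => #  t=0,i=1
  [12] .##.. => .  t=2,i=2
  [11] .#.## => .  t=1,i=7
  [10] .#.#. => .  t=1,i=5
  [9] .#..# => #  t=0,i=9
  [8] .#... => .  t=4,i=0
  [7] ..### => #  t=3,i=8
  [6] ..##. => #  t=0,i=0
  [5] ..#.# => .  t=1,i=4
  [4] ..#.. => .  t=7,i=10
  [3] ...## => #  t=2,i=8
  [2] ...#. => .  t=7,i=9
  [1] ....# => .  t=2,i=7
  [0] ..... => .  t=2,i=5
  bits 10110010000110101010001011001000 = 2988090056

2988090056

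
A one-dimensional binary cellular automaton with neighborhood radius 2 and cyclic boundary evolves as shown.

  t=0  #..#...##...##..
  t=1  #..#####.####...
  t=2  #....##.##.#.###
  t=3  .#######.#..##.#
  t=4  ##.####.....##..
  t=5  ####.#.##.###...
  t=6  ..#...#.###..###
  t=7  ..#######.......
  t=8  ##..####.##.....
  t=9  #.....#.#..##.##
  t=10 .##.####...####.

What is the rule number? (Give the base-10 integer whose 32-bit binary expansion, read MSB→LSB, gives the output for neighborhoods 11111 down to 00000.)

3380817278

  nb #####: next=#  (t=1,i=5, bit31=1)
  nb ####.: next=#  (t=1,i=6, bit30=1)
  nb ###.#: next=.  (t=1,i=7, bit29=0)
  nb ###..: next=.  (t=1,i=12, bit28=0)
  nb ##.##: next=#  (t=1,i=8, bit27=1)
  nb ##.#.: next=.  (t=2,i=10, bit26=0)
  nb ##..#: next=.  (t=0,i=14, bit25=0)
  nb ##...: next=#  (t=0,i=9, bit24=1)
  nb #.###: next=#  (t=1,i=9, bit23=1)
  nb #.##.: next=.  (t=2,i=8, bit22=0)
  nb #.#.#: next=.  (t=2,i=11, bit21=0)
  nb #.#..: next=.  (t=3,i=9, bit20=0)
  nb #..##: next=.  (t=1,i=2, bit19=0)
  nb #..#.: next=.  (t=0,i=2, bit18=0)
  nb #...#: next=#  (t=0,i=5, bit17=1)
  nb #....: next=#  (t=2,i=2, bit16=1)
  nb .####: next=.  (t=1,i=4, bit15=0)
  nb .###.: next=.  (t=5,i=11, bit14=0)
  nb .##.#: next=#  (t=2,i=6, bit13=1)
  nb .##..: next=.  (t=0,i=8, bit12=0)
  nb .#.##: next=#  (t=2,i=12, bit11=1)
  nb .#.#.: next=#  (t=9,i=7, bit10=1)
  nb .#..#: next=.  (t=0,i=1, bit9=0)
  nb .#...: next=#  (t=0,i=4, bit8=1)
  nb ..###: next=.  (t=1,i=3, bit7=0)
  nb ..##.: next=#  (t=0,i=7, bit6=1)
  nb ..#.#: next=#  (t=6,i=6, bit5=1)
  nb ..#..: next=#  (t=0,i=0, bit4=1)
  nb ...##: next=#  (t=0,i=6, bit3=1)
  nb ...#.: next=#  (t=1,i=15, bit2=1)
  nb ....#: next=#  (t=2,i=3, bit1=1)
  nb .....: next=.  (t=4,i=9, bit0=0)
  bits 11001001100000110010110101111110 = 3380817278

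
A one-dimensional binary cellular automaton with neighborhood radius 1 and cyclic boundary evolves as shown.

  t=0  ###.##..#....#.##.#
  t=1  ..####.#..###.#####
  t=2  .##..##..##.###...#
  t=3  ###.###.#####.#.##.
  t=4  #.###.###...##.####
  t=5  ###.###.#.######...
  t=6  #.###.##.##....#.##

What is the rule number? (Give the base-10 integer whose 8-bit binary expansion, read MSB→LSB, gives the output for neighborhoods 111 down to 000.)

107

  ###|.  b7=0 t=0,i=0
  ##.|#  b6=1 t=0,i=2
  #.#|#  b5=1 t=0,i=3
  #..|.  b4=0 t=0,i=6
  .##|#  b3=1 t=0,i=4
  .#.|.  b2=0 t=0,i=8
  ..#|#  b1=1 t=0,i=7
  ...|#  b0=1 t=0,i=10
  bits 01101011 = 107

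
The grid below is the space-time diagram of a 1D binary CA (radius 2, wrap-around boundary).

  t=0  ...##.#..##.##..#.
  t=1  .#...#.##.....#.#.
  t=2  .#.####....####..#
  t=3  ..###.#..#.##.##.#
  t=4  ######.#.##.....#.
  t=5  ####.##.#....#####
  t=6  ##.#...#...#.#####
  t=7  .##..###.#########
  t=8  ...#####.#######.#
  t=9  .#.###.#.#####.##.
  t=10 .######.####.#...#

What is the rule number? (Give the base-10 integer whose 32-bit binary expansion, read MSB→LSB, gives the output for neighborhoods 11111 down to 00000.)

3062549175

  nb #####: next=#  (t=4,i=2, bit31=1)
  nb ####.: next=.  (t=2,i=5, bit30=0)
  nb ###.#: next=#  (t=3,i=4, bit29=1)
  nb ###..: next=#  (t=2,i=6, bit28=1)
  nb ##.##: next=.  (t=0,i=11, bit27=0)
  nb ##.#.: next=#  (t=0,i=5, bit26=1)
  nb ##..#: next=#  (t=0,i=14, bit25=1)
  nb ##...: next=.  (t=1,i=9, bit24=0)
  nb #.###: next=#  (t=2,i=3, bit23=1)
  nb #.##.: next=.  (t=0,i=12, bit22=0)
  nb #.#.#: next=.  (t=2,i=1, bit21=0)
  nb #.#..: next=.  (t=0,i=6, bit20=0)
  nb #..##: next=#  (t=0,i=8, bit19=1)
  nb #..#.: next=.  (t=0,i=15, bit18=0)
  nb #...#: next=#  (t=1,i=3, bit17=1)
  nb #....: next=.  (t=0,i=0, bit16=0)
  nb .####: next=#  (t=2,i=4, bit15=1)
  nb .###.: next=#  (t=3,i=3, bit14=1)
  nb .##.#: next=.  (t=0,i=4, bit13=0)
  nb .##..: next=.  (t=0,i=13, bit12=0)
  nb .#.##: next=#  (t=1,i=6, bit11=1)
  nb .#.#.: next=.  (t=1,i=15, bit10=0)
  nb .#..#: next=#  (t=0,i=7, bit9=1)
  nb .#...: next=.  (t=0,i=17, bit8=0)
  nb ..###: next=#  (t=2,i=11, bit7=1)
  nb ..##.: next=.  (t=0,i=3, bit6=0)
  nb ..#.#: next=#  (t=1,i=5, bit5=1)
  nb ..#..: next=#  (t=0,i=16, bit4=1)
  nb ...##: next=.  (t=0,i=2, bit3=0)
  nb ...#.: next=#  (t=1,i=4, bit2=1)
  nb ....#: next=#  (t=0,i=1, bit1=1)
  nb .....: next=#  (t=1,i=11, bit0=1)
  bits 10110110100010101100101010110111 = 3062549175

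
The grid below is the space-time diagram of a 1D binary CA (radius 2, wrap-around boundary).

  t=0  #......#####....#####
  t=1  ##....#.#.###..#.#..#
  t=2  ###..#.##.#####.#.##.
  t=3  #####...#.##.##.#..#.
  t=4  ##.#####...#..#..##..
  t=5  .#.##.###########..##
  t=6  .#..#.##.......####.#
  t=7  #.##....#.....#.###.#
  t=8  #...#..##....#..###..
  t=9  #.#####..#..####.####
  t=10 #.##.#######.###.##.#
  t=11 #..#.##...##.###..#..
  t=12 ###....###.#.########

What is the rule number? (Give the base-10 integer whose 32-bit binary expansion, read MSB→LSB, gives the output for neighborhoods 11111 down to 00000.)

  nb #####: next=.  (t=0,i=9, bit31=0)
  nb ####.: next=#  (t=0,i=10, bit30=1)
  nb ###.#: next=#  (t=2,i=14, bit29=1)
  nb ###..: next=#  (t=0,i=0, bit28=1)
  nb ##.##: next=.  (t=2,i=9, bit27=0)
  nb ##.#.: next=.  (t=2,i=15, bit26=0)
  nb ##..#: next=#  (t=1,i=13, bit25=1)
  nb ##...: next=#  (t=0,i=1, bit24=1)
  nb #.###: next=#  (t=1,i=10, bit23=1)
  nb #.##.: next=.  (t=2,i=7, bit22=0)
  nb #.#.#: next=#  (t=1,i=8, bit21=1)
  nb #.#..: next=.  (t=1,i=17, bit20=0)
  nb #..##: next=#  (t=1,i=19, bit19=1)
  nb #..#.: next=#  (t=1,i=14, bit18=1)
  nb #...#: next=#  (t=3,i=6, bit17=1)
  nb #....: next=.  (t=0,i=2, bit16=0)
  nb .####: next=#  (t=0,i=8, bit15=1)
  nb .###.: next=#  (t=1,i=0, bit14=1)
  nb .##.#: next=#  (t=2,i=8, bit13=1)
  nb .##..: next=.  (t=4,i=18, bit12=0)
  nb .#.##: next=.  (t=1,i=9, bit11=0)
  nb .#.#.: next=#  (t=1,i=7, bit10=1)
  nb .#..#: next=#  (t=1,i=18, bit9=1)
  nb .#...: next=.  (t=7,i=9, bit8=0)
  nb ..###: next=.  (t=0,i=7, bit7=0)
  nb ..##.: next=.  (t=4,i=0, bit6=0)
  nb ..#.#: next=.  (t=1,i=6, bit5=0)
  nb ..#..: next=#  (t=4,i=11, bit4=1)
  nb ...##: next=#  (t=0,i=6, bit3=1)
  nb ...#.: next=#  (t=1,i=5, bit2=1)
  nb ....#: next=.  (t=0,i=5, bit1=0)
  nb .....: next=.  (t=0,i=3, bit0=0)
  bits 01110011101011101110011000011100 = 1940842012

1940842012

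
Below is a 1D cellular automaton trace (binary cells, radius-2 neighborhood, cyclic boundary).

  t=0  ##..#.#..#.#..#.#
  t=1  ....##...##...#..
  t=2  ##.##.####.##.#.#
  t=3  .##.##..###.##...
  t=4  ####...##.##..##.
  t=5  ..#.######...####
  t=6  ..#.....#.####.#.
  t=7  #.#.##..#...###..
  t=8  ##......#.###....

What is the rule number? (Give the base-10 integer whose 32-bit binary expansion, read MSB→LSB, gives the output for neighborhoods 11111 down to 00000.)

1829446905

  nb #####: next=.  (t=5,i=6, bit31=0)
  nb ####.: next=#  (t=2,i=8, bit30=1)
  nb ###.#: next=#  (t=2,i=1, bit29=1)
  nb ###..: next=.  (t=0,i=1, bit28=0)
  nb ##.##: next=#  (t=2,i=2, bit27=1)
  nb ##.#.: next=#  (t=2,i=13, bit26=1)
  nb ##..#: next=.  (t=0,i=2, bit25=0)
  nb ##...: next=#  (t=1,i=6, bit24=1)
  nb #.###: next=.  (t=0,i=16, bit23=0)
  nb #.##.: next=.  (t=2,i=3, bit22=0)
  nb #.#.#: next=.  (t=2,i=14, bit21=0)
  nb #.#..: next=.  (t=0,i=6, bit20=0)
  nb #..##: next=#  (t=3,i=7, bit19=1)
  nb #..#.: next=.  (t=0,i=3, bit18=0)
  nb #...#: next=#  (t=1,i=7, bit17=1)
  nb #....: next=#  (t=1,i=16, bit16=1)
  nb .####: next=.  (t=2,i=7, bit15=0)
  nb .###.: next=.  (t=0,i=0, bit14=0)
  nb .##.#: next=#  (t=2,i=4, bit13=1)
  nb .##..: next=.  (t=1,i=5, bit12=0)
  nb .#.##: next=.  (t=0,i=15, bit11=0)
  nb .#.#.: next=#  (t=0,i=5, bit10=1)
  nb .#..#: next=.  (t=0,i=7, bit9=0)
  nb .#...: next=.  (t=1,i=15, bit8=0)
  nb ..###: next=#  (t=3,i=8, bit7=1)
  nb ..##.: next=#  (t=1,i=4, bit6=1)
  nb ..#.#: next=#  (t=0,i=4, bit5=1)
  nb ..#..: next=#  (t=1,i=14, bit4=1)
  nb ...##: next=#  (t=1,i=3, bit3=1)
  nb ...#.: next=.  (t=1,i=13, bit2=0)
  nb ....#: next=.  (t=1,i=2, bit1=0)
  nb .....: next=#  (t=1,i=0, bit0=1)
  bits 01101101000010110010010011111001 = 1829446905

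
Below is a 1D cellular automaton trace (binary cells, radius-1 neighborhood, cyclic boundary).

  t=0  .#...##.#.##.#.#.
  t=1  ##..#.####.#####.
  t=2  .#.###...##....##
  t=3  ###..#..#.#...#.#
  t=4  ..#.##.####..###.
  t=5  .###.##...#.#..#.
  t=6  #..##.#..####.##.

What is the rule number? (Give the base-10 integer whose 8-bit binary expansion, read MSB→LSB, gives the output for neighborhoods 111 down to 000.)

102

  ### -> .   bit 7 = 0  t=1,i=7
  ##. -> #   bit 6 = 1  t=0,i=6
  #.# -> #   bit 5 = 1  t=0,i=7
  #.. -> .   bit 4 = 0  t=0,i=2
  .## -> .   bit 3 = 0  t=0,i=5
  .#. -> #   bit 2 = 1  t=0,i=1
  ..# -> #   bit 1 = 1  t=0,i=0
  ... -> .   bit 0 = 0  t=0,i=3
  bits 01100110 = 102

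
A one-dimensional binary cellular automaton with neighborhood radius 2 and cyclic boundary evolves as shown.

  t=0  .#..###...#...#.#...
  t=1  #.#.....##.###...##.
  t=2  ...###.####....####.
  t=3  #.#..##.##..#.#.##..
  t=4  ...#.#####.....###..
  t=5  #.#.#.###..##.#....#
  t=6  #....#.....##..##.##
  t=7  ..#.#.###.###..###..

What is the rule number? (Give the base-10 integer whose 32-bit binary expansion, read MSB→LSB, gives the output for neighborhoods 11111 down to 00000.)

  ##### -> #   bit 31 = 1  t=4,i=7
  ####. -> #   bit 30 = 1  t=2,i=9
  ###.# -> #   bit 29 = 1  t=2,i=5
  ###.. -> .   bit 28 = 0  t=0,i=6
  ##.## -> #   bit 27 = 1  t=1,i=10
  ##.#. -> .   bit 26 = 0  t=1,i=19
  ##..# -> .   bit 25 = 0  t=3,i=10
  ##... -> .   bit 24 = 0  t=0,i=7
  #.### -> .   bit 23 = 0  t=1,i=11
  #.##. -> #   bit 22 = 1  t=3,i=8
  #.#.# -> .   bit 21 = 0  t=1,i=0
  #.#.. -> .   bit 20 = 0  t=0,i=16
  #..## -> .   bit 19 = 0  t=0,i=3
  #..#. -> .   bit 18 = 0  t=3,i=11
  #...# -> #   bit 17 = 1  t=0,i=8
  #.... -> #   bit 16 = 1  t=0,i=18
  .#### -> #   bit 15 = 1  t=2,i=8
  .###. -> .   bit 14 = 0  t=0,i=5
  .##.# -> #   bit 13 = 1  t=1,i=9
  .##.. -> #   bit 12 = 1  t=3,i=9
  .#.## -> #   bit 11 = 1  t=3,i=15
  .#.#. -> .   bit 10 = 0  t=0,i=15
  .#..# -> #   bit 9 = 1  t=0,i=2
  .#... -> #   bit 8 = 1  t=0,i=11
  ..### -> .   bit 7 = 0  t=0,i=4
  ..##. -> #   bit 6 = 1  t=1,i=8
  ..#.# -> .   bit 5 = 0  t=0,i=14
  ..#.. -> .   bit 4 = 0  t=0,i=1
  ...## -> #   bit 3 = 1  t=1,i=7
  ...#. -> #   bit 2 = 1  t=0,i=0
  ....# -> .   bit 1 = 0  t=0,i=19
  ..... -> #   bit 0 = 1  t=1,i=5
  bits 11101000010000111011101101001101 = 3896752973

3896752973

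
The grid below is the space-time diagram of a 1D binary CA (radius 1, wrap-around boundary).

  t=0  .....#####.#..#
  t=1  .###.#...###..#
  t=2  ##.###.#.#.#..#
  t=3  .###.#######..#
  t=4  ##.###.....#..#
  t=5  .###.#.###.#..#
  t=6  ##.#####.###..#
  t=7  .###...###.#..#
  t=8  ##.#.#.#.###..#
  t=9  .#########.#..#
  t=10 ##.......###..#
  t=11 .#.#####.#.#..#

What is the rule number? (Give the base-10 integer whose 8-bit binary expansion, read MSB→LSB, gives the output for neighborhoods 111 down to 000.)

109

  nb ###: next=.  (t=0,i=6, bit7=0)
  nb ##.: next=#  (t=0,i=9, bit6=1)
  nb #.#: next=#  (t=0,i=10, bit5=1)
  nb #..: next=.  (t=0,i=0, bit4=0)
  nb .##: next=#  (t=0,i=5, bit3=1)
  nb .#.: next=#  (t=0,i=11, bit2=1)
  nb ..#: next=.  (t=0,i=4, bit1=0)
  nb ...: next=#  (t=0,i=1, bit0=1)
  bits 01101101 = 109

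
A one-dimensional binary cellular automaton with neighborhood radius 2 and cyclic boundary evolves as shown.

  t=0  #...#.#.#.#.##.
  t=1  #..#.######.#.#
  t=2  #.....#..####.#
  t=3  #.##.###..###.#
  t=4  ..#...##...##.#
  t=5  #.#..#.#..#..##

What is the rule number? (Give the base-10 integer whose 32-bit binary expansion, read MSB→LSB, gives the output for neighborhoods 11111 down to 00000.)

1953617437

  [31] ##### => .  t=1,i=7
  [30] ####. => #  t=1,i=9
  [29] ###.# => #  t=1,i=10
  [28] ###.. => #  t=3,i=7
  [27] ##.## => .  t=2,i=13
  [26] ##.#. => #  t=0,i=14
  [25] ##..# => .  t=1,i=1
  [24] ##... => .  t=2,i=1
  [23] #.### => .  t=1,i=5
  [22] #.##. => #  t=0,i=12
  [21] #.#.# => #  t=0,i=6
  [20] #.#.. => #  t=0,i=0
  [19] #..## => .  t=2,i=8
  [18] #..#. => .  t=1,i=2
  [17] #...# => .  t=0,i=2
  [16] #.... => #  t=2,i=2
  [15] .#### => #  t=1,i=6
  [14] .###. => #  t=3,i=6
  [13] .##.# => .  t=0,i=13
  [12] .##.. => #  t=1,i=0
  [11] .#.## => .  t=0,i=11
  [10] .#.#. => #  t=0,i=5
  [9] .#..# => #  t=2,i=7
  [8] .#... => .  t=0,i=1
  [7] ..### => .  t=2,i=9
  [6] ..##. => .  t=4,i=6
  [5] ..#.# => .  t=0,i=4
  [4] ..#.. => #  t=2,i=6
  [3] ...## => #  t=4,i=5
  [2] ...#. => #  t=0,i=3
  [1] ....# => .  t=2,i=4
  [0] ..... => #  t=2,i=3
  bits 01110100011100011101011000011101 = 1953617437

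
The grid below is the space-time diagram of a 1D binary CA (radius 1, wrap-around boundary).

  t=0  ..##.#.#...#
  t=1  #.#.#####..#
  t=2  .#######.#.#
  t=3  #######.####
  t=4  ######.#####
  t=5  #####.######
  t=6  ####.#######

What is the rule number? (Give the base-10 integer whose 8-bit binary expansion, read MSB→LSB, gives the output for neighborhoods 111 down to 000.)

  nb ###: next=#  (t=1,i=5, bit7=1)
  nb ##.: next=.  (t=0,i=3, bit6=0)
  nb #.#: next=#  (t=0,i=4, bit5=1)
  nb #..: next=#  (t=0,i=0, bit4=1)
  nb .##: next=#  (t=0,i=2, bit3=1)
  nb .#.: next=#  (t=0,i=5, bit2=1)
  nb ..#: next=.  (t=0,i=1, bit1=0)
  nb ...: next=.  (t=0,i=9, bit0=0)
  bits 10111100 = 188

188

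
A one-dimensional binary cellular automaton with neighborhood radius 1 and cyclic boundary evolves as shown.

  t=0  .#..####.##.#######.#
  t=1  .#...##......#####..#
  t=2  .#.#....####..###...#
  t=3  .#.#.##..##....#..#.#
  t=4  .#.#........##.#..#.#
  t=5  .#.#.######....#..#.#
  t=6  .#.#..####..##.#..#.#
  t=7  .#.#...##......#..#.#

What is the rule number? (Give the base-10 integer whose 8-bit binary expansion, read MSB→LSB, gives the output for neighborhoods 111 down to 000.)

  nb ###: next=#  (t=0,i=5, bit7=1)
  nb ##.: next=.  (t=0,i=7, bit6=0)
  nb #.#: next=.  (t=0,i=0, bit5=0)
  nb #..: next=.  (t=0,i=2, bit4=0)
  nb .##: next=.  (t=0,i=4, bit3=0)
  nb .#.: next=#  (t=0,i=1, bit2=1)
  nb ..#: next=.  (t=0,i=3, bit1=0)
  nb ...: next=#  (t=1,i=3, bit0=1)
  bits 10000101 = 133

133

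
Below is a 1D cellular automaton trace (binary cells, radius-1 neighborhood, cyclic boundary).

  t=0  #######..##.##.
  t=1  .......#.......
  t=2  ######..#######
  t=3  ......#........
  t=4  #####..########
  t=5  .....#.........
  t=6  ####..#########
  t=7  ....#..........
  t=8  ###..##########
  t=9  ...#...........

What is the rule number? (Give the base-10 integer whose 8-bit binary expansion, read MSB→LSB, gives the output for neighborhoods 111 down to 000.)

17

  nb ###: next=.  (t=0,i=1, bit7=0)
  nb ##.: next=.  (t=0,i=6, bit6=0)
  nb #.#: next=.  (t=0,i=11, bit5=0)
  nb #..: next=#  (t=0,i=7, bit4=1)
  nb .##: next=.  (t=0,i=0, bit3=0)
  nb .#.: next=.  (t=1,i=7, bit2=0)
  nb ..#: next=.  (t=0,i=8, bit1=0)
  nb ...: next=#  (t=1,i=0, bit0=1)
  bits 00010001 = 17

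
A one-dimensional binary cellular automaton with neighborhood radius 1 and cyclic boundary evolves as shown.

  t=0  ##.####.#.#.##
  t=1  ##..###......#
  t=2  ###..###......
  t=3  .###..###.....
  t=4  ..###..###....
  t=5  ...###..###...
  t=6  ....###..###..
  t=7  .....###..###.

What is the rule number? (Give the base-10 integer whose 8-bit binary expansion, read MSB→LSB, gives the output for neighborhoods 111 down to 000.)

  [7] ### => #  t=0,i=0
  [6] ##. => #  t=0,i=1
  [5] #.# => .  t=0,i=2
  [4] #.. => #  t=1,i=2
  [3] .## => .  t=0,i=3
  [2] .#. => .  t=0,i=8
  [1] ..# => .  t=1,i=3
  [0] ... => .  t=1,i=8
  bits 11010000 = 208

208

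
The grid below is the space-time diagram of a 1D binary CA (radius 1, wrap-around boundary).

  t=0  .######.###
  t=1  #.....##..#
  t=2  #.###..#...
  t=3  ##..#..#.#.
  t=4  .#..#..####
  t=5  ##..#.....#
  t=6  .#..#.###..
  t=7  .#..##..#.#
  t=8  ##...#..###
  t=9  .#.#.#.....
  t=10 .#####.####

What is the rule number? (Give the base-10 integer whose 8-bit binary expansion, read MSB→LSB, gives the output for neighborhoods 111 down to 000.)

101

  [7] ### => .  t=0,i=2
  [6] ##. => #  t=0,i=6
  [5] #.# => #  t=0,i=0
  [4] #.. => .  t=1,i=1
  [3] .## => .  t=0,i=1
  [2] .#. => #  t=2,i=0
  [1] ..# => .  t=1,i=5
  [0] ... => #  t=1,i=2
  bits 01100101 = 101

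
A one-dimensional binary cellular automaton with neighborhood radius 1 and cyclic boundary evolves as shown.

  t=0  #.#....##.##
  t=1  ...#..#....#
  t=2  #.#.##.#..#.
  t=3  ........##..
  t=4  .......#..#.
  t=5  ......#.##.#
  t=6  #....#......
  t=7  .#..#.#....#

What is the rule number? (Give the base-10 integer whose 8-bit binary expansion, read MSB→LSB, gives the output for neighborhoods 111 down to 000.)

  nb ###: next=#  (t=0,i=11, bit7=1)
  nb ##.: next=.  (t=0,i=0, bit6=0)
  nb #.#: next=.  (t=0,i=1, bit5=0)
  nb #..: next=#  (t=0,i=3, bit4=1)
  nb .##: next=.  (t=0,i=7, bit3=0)
  nb .#.: next=.  (t=0,i=2, bit2=0)
  nb ..#: next=#  (t=0,i=6, bit1=1)
  nb ...: next=.  (t=0,i=4, bit0=0)
  bits 10010010 = 146

146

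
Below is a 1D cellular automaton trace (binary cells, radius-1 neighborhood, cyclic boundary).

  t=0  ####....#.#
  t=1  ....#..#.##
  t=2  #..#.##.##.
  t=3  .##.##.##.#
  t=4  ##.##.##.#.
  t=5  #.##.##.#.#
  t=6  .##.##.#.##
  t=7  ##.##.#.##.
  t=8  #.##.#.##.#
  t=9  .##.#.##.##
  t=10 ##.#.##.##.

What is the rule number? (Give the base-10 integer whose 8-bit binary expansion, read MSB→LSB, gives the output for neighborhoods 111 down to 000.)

  ###|.  b7=0 t=0,i=0
  ##.|.  b6=0 t=0,i=3
  #.#|#  b5=1 t=0,i=9
  #..|#  b4=1 t=0,i=4
  .##|#  b3=1 t=0,i=10
  .#.|.  b2=0 t=0,i=8
  ..#|#  b1=1 t=0,i=7
  ...|.  b0=0 t=0,i=5
  bits 00111010 = 58

58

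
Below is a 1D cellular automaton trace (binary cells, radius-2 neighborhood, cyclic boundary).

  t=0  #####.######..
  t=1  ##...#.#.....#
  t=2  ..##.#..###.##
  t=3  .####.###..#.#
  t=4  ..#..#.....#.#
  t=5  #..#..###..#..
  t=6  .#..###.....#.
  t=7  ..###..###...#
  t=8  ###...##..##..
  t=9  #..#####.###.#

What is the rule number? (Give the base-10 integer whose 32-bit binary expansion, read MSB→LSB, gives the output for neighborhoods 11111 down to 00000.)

220967913

  ##### -> .   bit 31 = 0  t=0,i=2
  ####. -> .   bit 30 = 0  t=0,i=3
  ###.# -> .   bit 29 = 0  t=0,i=4
  ###.. -> .   bit 28 = 0  t=0,i=11
  ##.## -> #   bit 27 = 1  t=0,i=5
  ##.#. -> #   bit 26 = 1  t=2,i=4
  ##..# -> .   bit 25 = 0  t=0,i=12
  ##... -> #   bit 24 = 1  t=1,i=2
  #.### -> .   bit 23 = 0  t=0,i=6
  #.##. -> .   bit 22 = 0  t=2,i=12
  #.#.# -> #   bit 21 = 1  t=3,i=13
  #.#.. -> .   bit 20 = 0  t=1,i=7
  #..## -> #   bit 19 = 1  t=0,i=13
  #..#. -> .   bit 18 = 0  t=3,i=10
  #...# -> #   bit 17 = 1  t=1,i=3
  #.... -> #   bit 16 = 1  t=1,i=9
  .#### -> #   bit 15 = 1  t=0,i=1
  .###. -> .   bit 14 = 0  t=1,i=0
  .##.# -> #   bit 13 = 1  t=2,i=3
  .##.. -> #   bit 12 = 1  t=2,i=13
  .#.## -> .   bit 11 = 0  t=3,i=0
  .#.#. -> .   bit 10 = 0  t=1,i=6
  .#..# -> #   bit 9 = 1  t=2,i=6
  .#... -> #   bit 8 = 1  t=1,i=8
  ..### -> #   bit 7 = 1  t=0,i=0
  ..##. -> #   bit 6 = 1  t=2,i=2
  ..#.# -> #   bit 5 = 1  t=1,i=5
  ..#.. -> .   bit 4 = 0  t=4,i=2
  ...## -> #   bit 3 = 1  t=1,i=12
  ...#. -> .   bit 2 = 0  t=1,i=4
  ....# -> .   bit 1 = 0  t=1,i=11
  ..... -> #   bit 0 = 1  t=1,i=10
  bits 00001101001010111011001111101001 = 220967913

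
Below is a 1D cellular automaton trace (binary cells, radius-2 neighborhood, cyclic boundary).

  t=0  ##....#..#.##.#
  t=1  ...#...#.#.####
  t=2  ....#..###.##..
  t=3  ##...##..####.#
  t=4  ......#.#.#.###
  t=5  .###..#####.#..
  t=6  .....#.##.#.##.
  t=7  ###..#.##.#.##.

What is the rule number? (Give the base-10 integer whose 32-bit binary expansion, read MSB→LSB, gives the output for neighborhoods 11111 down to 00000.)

2834937633

  [31] ##### => #  t=5,i=8
  [30] ####. => .  t=1,i=13
  [29] ###.# => #  t=2,i=9
  [28] ###.. => .  t=0,i=1
  [27] ##.## => #  t=0,i=13
  [26] ##.#. => .  t=5,i=11
  [25] ##..# => .  t=3,i=7
  [24] ##... => .  t=0,i=2
  [23] #.### => #  t=0,i=14
  [22] #.##. => #  t=0,i=11
  [21] #.#.# => #  t=1,i=9
  [20] #.#.. => #  t=5,i=12
  [19] #..## => #  t=2,i=6
  [18] #..#. => .  t=0,i=8
  [17] #...# => .  t=1,i=1
  [16] #.... => #  t=0,i=3
  [15] .#### => #  t=1,i=12
  [14] .###. => .  t=0,i=0
  [13] .##.# => #  t=0,i=12
  [12] .##.. => #  t=2,i=12
  [11] .#.## => .  t=0,i=10
  [10] .#.#. => #  t=1,i=8
  [9] .#..# => #  t=0,i=7
  [8] .#... => #  t=1,i=4
  [7] ..### => .  t=2,i=7
  [6] ..##. => .  t=3,i=5
  [5] ..#.# => #  t=0,i=9
  [4] ..#.. => .  t=0,i=6
  [3] ...## => .  t=3,i=4
  [2] ...#. => .  t=0,i=5
  [1] ....# => .  t=0,i=4
  [0] ..... => #  t=2,i=0
  bits 10101000111110011011011100100001 = 2834937633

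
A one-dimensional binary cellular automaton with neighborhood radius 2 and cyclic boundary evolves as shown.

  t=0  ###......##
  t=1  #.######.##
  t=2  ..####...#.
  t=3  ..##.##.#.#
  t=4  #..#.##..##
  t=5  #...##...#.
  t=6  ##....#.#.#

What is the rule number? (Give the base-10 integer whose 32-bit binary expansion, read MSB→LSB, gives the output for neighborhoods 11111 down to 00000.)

2446438279

  nb #####: next=#  (t=0,i=0, bit31=1)
  nb ####.: next=.  (t=0,i=1, bit30=0)
  nb ###.#: next=.  (t=1,i=0, bit29=0)
  nb ###..: next=#  (t=0,i=2, bit28=1)
  nb ##.##: next=.  (t=1,i=1, bit27=0)
  nb ##.#.: next=.  (t=3,i=7, bit26=0)
  nb ##..#: next=.  (t=4,i=1, bit25=0)
  nb ##...: next=#  (t=0,i=3, bit24=1)
  nb #.###: next=#  (t=1,i=2, bit23=1)
  nb #.##.: next=#  (t=3,i=5, bit22=1)
  nb #.#.#: next=.  (t=3,i=8, bit21=0)
  nb #.#..: next=#  (t=3,i=10, bit20=1)
  nb #..##: next=.  (t=3,i=1, bit19=0)
  nb #..#.: next=.  (t=4,i=2, bit18=0)
  nb #...#: next=.  (t=2,i=0, bit17=0)
  nb #....: next=#  (t=0,i=4, bit16=1)
  nb .####: next=#  (t=0,i=10, bit15=1)
  nb .###.: next=.  (t=1,i=10, bit14=0)
  nb .##.#: next=#  (t=3,i=3, bit13=1)
  nb .##..: next=.  (t=4,i=6, bit12=0)
  nb .#.##: next=#  (t=4,i=4, bit11=1)
  nb .#.#.: next=#  (t=3,i=9, bit10=1)
  nb .#..#: next=#  (t=3,i=0, bit9=1)
  nb .#...: next=#  (t=2,i=10, bit8=1)
  nb ..###: next=#  (t=0,i=9, bit7=1)
  nb ..##.: next=.  (t=3,i=2, bit6=0)
  nb ..#.#: next=.  (t=4,i=3, bit5=0)
  nb ..#..: next=.  (t=2,i=9, bit4=0)
  nb ...##: next=.  (t=0,i=8, bit3=0)
  nb ...#.: next=#  (t=2,i=8, bit2=1)
  nb ....#: next=#  (t=0,i=7, bit1=1)
  nb .....: next=#  (t=0,i=5, bit0=1)
  bits 10010001110100011010111110000111 = 2446438279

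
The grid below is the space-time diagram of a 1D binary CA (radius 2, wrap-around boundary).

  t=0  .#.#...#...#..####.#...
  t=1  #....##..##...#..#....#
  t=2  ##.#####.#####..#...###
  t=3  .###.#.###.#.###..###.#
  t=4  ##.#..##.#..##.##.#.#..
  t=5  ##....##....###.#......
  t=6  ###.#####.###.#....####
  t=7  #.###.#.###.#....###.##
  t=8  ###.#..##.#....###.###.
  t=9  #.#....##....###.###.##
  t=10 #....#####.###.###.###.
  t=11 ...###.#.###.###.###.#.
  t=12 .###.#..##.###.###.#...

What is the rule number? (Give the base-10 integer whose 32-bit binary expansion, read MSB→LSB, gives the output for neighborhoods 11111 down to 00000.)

  #####|#  b31=1 t=2,i=5
  ####.|.  b30=0 t=0,i=16
  ###.#|#  b29=1 t=0,i=17
  ###..|#  b28=1 t=2,i=13
  ##.##|#  b27=1 t=2,i=2
  ##.#.|.  b26=0 t=0,i=18
  ##..#|#  b25=1 t=1,i=7
  ##...|#  b24=1 t=1,i=1
  #.###|#  b23=1 t=2,i=3
  #.##.|.  b22=0 t=4,i=15
  #.#.#|.  b21=0 t=3,i=5
  #.#..|.  b20=0 t=0,i=3
  #..##|.  b19=0 t=0,i=13
  #..#.|#  b18=1 t=1,i=16
  #...#|#  b17=1 t=0,i=5
  #....|.  b16=0 t=0,i=21
  .####|.  b15=0 t=0,i=15
  .###.|.  b14=0 t=3,i=2
  .##.#|#  b13=1 t=4,i=1
  .##..|#  b12=1 t=1,i=0
  .#.##|#  b11=1 t=3,i=0
  .#.#.|.  b10=0 t=0,i=2
  .#..#|.  b9=0 t=0,i=12
  .#...|.  b8=0 t=0,i=4
  ..###|#  b7=1 t=0,i=14
  ..##.|#  b6=1 t=1,i=5
  ..#.#|.  b5=0 t=0,i=1
  ..#..|.  b4=0 t=0,i=7
  ...##|#  b3=1 t=1,i=4
  ...#.|#  b2=1 t=0,i=0
  ....#|#  b1=1 t=0,i=22
  .....|#  b0=1 t=5,i=19
  bits 10111011100001100011100011001111 = 3146135759

3146135759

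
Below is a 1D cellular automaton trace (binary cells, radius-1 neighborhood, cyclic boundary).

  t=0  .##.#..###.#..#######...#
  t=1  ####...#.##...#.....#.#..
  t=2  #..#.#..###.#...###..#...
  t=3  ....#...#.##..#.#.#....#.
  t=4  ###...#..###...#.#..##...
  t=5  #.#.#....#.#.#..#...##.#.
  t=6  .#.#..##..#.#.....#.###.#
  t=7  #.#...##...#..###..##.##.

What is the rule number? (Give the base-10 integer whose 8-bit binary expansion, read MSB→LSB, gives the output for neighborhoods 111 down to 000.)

105

  [7] ### => .  t=0,i=8
  [6] ##. => #  t=0,i=2
  [5] #.# => #  t=0,i=0
  [4] #.. => .  t=0,i=5
  [3] .## => #  t=0,i=1
  [2] .#. => .  t=0,i=4
  [1] ..# => .  t=0,i=6
  [0] ... => #  t=0,i=22
  bits 01101001 = 105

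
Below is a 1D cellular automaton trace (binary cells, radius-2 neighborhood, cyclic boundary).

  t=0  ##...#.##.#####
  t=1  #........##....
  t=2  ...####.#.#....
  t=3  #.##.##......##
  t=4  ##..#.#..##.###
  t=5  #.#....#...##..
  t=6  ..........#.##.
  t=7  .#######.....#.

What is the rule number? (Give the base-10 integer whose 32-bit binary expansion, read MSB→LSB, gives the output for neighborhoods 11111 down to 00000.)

1786794633

  nb #####: next=.  (t=0,i=12, bit31=0)
  nb ####.: next=#  (t=0,i=0, bit30=1)
  nb ###.#: next=#  (t=2,i=6, bit29=1)
  nb ###..: next=.  (t=0,i=1, bit28=0)
  nb ##.##: next=#  (t=0,i=9, bit27=1)
  nb ##.#.: next=.  (t=2,i=7, bit26=0)
  nb ##..#: next=#  (t=4,i=2, bit25=1)
  nb ##...: next=.  (t=0,i=2, bit24=0)
  nb #.###: next=#  (t=0,i=10, bit23=1)
  nb #.##.: next=.  (t=0,i=7, bit22=0)
  nb #.#.#: next=.  (t=2,i=8, bit21=0)
  nb #.#..: next=.  (t=2,i=10, bit20=0)
  nb #..##: next=.  (t=4,i=8, bit19=0)
  nb #..#.: next=.  (t=4,i=3, bit18=0)
  nb #...#: next=.  (t=0,i=3, bit17=0)
  nb #....: next=.  (t=1,i=2, bit16=0)
  nb .####: next=.  (t=0,i=11, bit15=0)
  nb .###.: next=#  (t=3,i=14, bit14=1)
  nb .##.#: next=.  (t=0,i=8, bit13=0)
  nb .##..: next=#  (t=1,i=10, bit12=1)
  nb .#.##: next=.  (t=0,i=6, bit11=0)
  nb .#.#.: next=.  (t=2,i=9, bit10=0)
  nb .#..#: next=#  (t=4,i=7, bit9=1)
  nb .#...: next=.  (t=1,i=1, bit8=0)
  nb ..###: next=#  (t=2,i=3, bit7=1)
  nb ..##.: next=.  (t=1,i=9, bit6=0)
  nb ..#.#: next=.  (t=0,i=5, bit5=0)
  nb ..#..: next=.  (t=1,i=0, bit4=0)
  nb ...##: next=#  (t=1,i=8, bit3=1)
  nb ...#.: next=.  (t=0,i=4, bit2=0)
  nb ....#: next=.  (t=1,i=7, bit1=0)
  nb .....: next=#  (t=1,i=3, bit0=1)
  bits 01101010100000000101001010001001 = 1786794633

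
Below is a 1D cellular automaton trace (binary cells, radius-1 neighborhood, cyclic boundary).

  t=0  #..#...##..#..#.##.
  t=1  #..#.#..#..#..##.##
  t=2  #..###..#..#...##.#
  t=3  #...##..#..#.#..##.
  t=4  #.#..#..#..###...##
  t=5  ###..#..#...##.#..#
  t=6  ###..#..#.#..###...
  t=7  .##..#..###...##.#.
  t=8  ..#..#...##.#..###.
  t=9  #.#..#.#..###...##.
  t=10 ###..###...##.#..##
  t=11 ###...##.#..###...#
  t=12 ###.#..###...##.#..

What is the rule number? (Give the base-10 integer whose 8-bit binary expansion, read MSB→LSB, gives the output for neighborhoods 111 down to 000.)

  ###|#  b7=1 t=1,i=18
  ##.|#  b6=1 t=0,i=8
  #.#|#  b5=1 t=0,i=15
  #..|.  b4=0 t=0,i=1
  .##|.  b3=0 t=0,i=7
  .#.|#  b2=1 t=0,i=0
  ..#|.  b1=0 t=0,i=2
  ...|#  b0=1 t=0,i=5
  bits 11100101 = 229

229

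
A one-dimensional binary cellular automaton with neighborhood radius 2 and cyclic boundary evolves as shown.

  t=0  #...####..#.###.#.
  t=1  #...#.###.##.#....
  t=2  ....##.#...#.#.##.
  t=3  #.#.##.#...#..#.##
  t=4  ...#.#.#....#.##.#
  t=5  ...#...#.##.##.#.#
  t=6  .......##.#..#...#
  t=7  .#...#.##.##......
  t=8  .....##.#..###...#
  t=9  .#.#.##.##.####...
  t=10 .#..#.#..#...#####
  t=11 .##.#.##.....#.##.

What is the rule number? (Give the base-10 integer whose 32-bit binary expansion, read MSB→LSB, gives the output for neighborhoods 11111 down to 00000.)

3541138146

  #####|#  b31=1 t=10,i=15
  ####.|#  b30=1 t=0,i=6
  ###.#|.  b29=0 t=0,i=14
  ###..|#  b28=1 t=0,i=7
  ##.##|.  b27=0 t=1,i=9
  ##.#.|.  b26=0 t=0,i=15
  ##..#|#  b25=1 t=0,i=8
  ##...|#  b24=1 t=2,i=17
  #.###|.  b23=0 t=0,i=12
  #.##.|.  b22=0 t=1,i=10
  #.#.#|.  b21=0 t=0,i=16
  #.#..|#  b20=1 t=0,i=0
  #..##|.  b19=0 t=8,i=10
  #..#.|.  b18=0 t=0,i=9
  #...#|.  b17=0 t=0,i=2
  #....|#  b16=1 t=1,i=15
  .####|.  b15=0 t=0,i=5
  .###.|#  b14=1 t=0,i=13
  .##.#|#  b13=1 t=1,i=11
  .##..|#  b12=1 t=2,i=16
  .#.##|#  b11=1 t=0,i=11
  .#.#.|.  b10=0 t=0,i=17
  .#..#|#  b9=1 t=3,i=12
  .#...|.  b8=0 t=0,i=1
  ..###|#  b7=1 t=0,i=4
  ..##.|#  b6=1 t=2,i=4
  ..#.#|#  b5=1 t=0,i=10
  ..#..|.  b4=0 t=1,i=0
  ...##|.  b3=0 t=0,i=3
  ...#.|.  b2=0 t=1,i=3
  ....#|#  b1=1 t=1,i=16
  .....|.  b0=0 t=2,i=1
  bits 11010011000100010111101011100010 = 3541138146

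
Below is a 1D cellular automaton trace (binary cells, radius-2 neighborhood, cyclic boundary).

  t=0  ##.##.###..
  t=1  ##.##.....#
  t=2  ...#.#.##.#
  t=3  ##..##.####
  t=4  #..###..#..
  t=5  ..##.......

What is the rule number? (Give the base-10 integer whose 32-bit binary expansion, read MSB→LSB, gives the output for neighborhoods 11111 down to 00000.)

1165665731

  ##### -> .   bit 31 = 0  t=3,i=9
  ####. -> #   bit 30 = 1  t=3,i=0
  ###.# -> .   bit 29 = 0  t=1,i=1
  ###.. -> .   bit 28 = 0  t=0,i=8
  ##.## -> .   bit 27 = 0  t=0,i=2
  ##.#. -> #   bit 26 = 1  t=2,i=9
  ##..# -> .   bit 25 = 0  t=0,i=9
  ##... -> #   bit 24 = 1  t=1,i=5
  #.### -> .   bit 23 = 0  t=0,i=6
  #.##. -> #   bit 22 = 1  t=0,i=3
  #.#.# -> #   bit 21 = 1  t=2,i=5
  #.#.. -> #   bit 20 = 1  t=2,i=10
  #..## -> #   bit 19 = 1  t=0,i=10
  #..#. -> .   bit 18 = 0  t=4,i=7
  #...# -> #   bit 17 = 1  t=2,i=1
  #.... -> .   bit 16 = 0  t=1,i=6
  .#### -> #   bit 15 = 1  t=3,i=8
  .###. -> .   bit 14 = 0  t=0,i=7
  .##.# -> #   bit 13 = 1  t=0,i=1
  .##.. -> .   bit 12 = 0  t=1,i=4
  .#.## -> .   bit 11 = 0  t=2,i=6
  .#.#. -> #   bit 10 = 1  t=2,i=4
  .#..# -> .   bit 9 = 0  t=4,i=1
  .#... -> #   bit 8 = 1  t=2,i=0
  ..### -> #   bit 7 = 1  t=1,i=10
  ..##. -> #   bit 6 = 1  t=0,i=0
  ..#.# -> .   bit 5 = 0  t=2,i=3
  ..#.. -> .   bit 4 = 0  t=4,i=0
  ...## -> .   bit 3 = 0  t=1,i=9
  ...#. -> .   bit 2 = 0  t=2,i=2
  ....# -> #   bit 1 = 1  t=1,i=8
  ..... -> #   bit 0 = 1  t=1,i=7
  bits 01000101011110101010010111000011 = 1165665731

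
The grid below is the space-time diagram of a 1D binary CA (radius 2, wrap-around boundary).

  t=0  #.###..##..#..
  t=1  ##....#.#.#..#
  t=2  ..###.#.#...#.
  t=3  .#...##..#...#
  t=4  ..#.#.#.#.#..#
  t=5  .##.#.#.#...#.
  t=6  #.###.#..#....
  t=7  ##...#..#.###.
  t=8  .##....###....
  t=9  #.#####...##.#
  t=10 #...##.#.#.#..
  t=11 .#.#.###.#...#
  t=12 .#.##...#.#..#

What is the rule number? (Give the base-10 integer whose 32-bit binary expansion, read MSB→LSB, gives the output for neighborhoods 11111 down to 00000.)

3308075306

  [31] ##### => #  t=9,i=4
  [30] ####. => #  t=9,i=5
  [29] ###.# => .  t=2,i=4
  [28] ###.. => .  t=0,i=4
  [27] ##.## => .  t=7,i=13
  [26] ##.#. => #  t=2,i=5
  [25] ##..# => .  t=0,i=5
  [24] ##... => #  t=1,i=2
  [23] #.### => .  t=0,i=2
  [22] #.##. => .  t=7,i=0
  [21] #.#.# => #  t=1,i=8
  [20] #.#.. => .  t=1,i=10
  [19] #..## => #  t=0,i=6
  [18] #..#. => #  t=0,i=10
  [17] #...# => .  t=2,i=0
  [16] #.... => #  t=1,i=3
  [15] .#### => .  t=9,i=3
  [14] .###. => .  t=0,i=3
  [13] .##.# => #  t=5,i=2
  [12] .##.. => #  t=0,i=8
  [11] .#.## => #  t=0,i=1
  [10] .#.#. => .  t=1,i=7
  [9] .#..# => .  t=0,i=12
  [8] .#... => #  t=2,i=9
  [7] ..### => .  t=1,i=13
  [6] ..##. => .  t=0,i=7
  [5] ..#.# => #  t=0,i=0
  [4] ..#.. => .  t=0,i=11
  [3] ...## => #  t=2,i=1
  [2] ...#. => .  t=1,i=5
  [1] ....# => #  t=1,i=4
  [0] ..... => .  t=8,i=12
  bits 11000101001011010011100100101010 = 3308075306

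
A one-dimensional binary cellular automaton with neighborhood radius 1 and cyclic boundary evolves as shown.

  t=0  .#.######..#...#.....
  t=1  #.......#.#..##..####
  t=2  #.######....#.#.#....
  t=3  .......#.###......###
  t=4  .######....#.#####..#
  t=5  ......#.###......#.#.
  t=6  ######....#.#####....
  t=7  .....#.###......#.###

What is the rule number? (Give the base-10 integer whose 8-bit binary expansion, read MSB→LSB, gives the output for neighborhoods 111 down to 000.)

  [7] ### => .  t=0,i=4
  [6] ##. => #  t=0,i=8
  [5] #.# => .  t=0,i=2
  [4] #.. => .  t=0,i=9
  [3] .## => .  t=0,i=3
  [2] .#. => .  t=0,i=1
  [1] ..# => #  t=0,i=0
  [0] ... => #  t=0,i=13
  bits 01000011 = 67

67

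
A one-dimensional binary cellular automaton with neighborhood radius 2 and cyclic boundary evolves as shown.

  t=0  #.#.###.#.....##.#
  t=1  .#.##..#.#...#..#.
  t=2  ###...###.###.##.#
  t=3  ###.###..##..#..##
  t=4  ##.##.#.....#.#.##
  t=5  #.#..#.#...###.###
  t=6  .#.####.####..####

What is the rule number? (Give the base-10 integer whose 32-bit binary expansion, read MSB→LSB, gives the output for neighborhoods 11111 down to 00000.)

  nb #####: next=#  (t=3,i=0, bit31=1)
  nb ####.: next=#  (t=2,i=1, bit30=1)
  nb ###.#: next=.  (t=0,i=6, bit29=0)
  nb ###..: next=#  (t=2,i=2, bit28=1)
  nb ##.##: next=#  (t=0,i=16, bit27=1)
  nb ##.#.: next=#  (t=0,i=1, bit26=1)
  nb ##..#: next=.  (t=1,i=5, bit25=0)
  nb ##...: next=.  (t=2,i=3, bit24=0)
  nb #.###: next=#  (t=0,i=4, bit23=1)
  nb #.##.: next=.  (t=0,i=17, bit22=0)
  nb #.#.#: next=.  (t=0,i=2, bit21=0)
  nb #.#..: next=.  (t=0,i=8, bit20=0)
  nb #..##: next=.  (t=3,i=8, bit19=0)
  nb #..#.: next=#  (t=1,i=0, bit18=1)
  nb #...#: next=#  (t=1,i=11, bit17=1)
  nb #....: next=.  (t=0,i=10, bit16=0)
  nb .####: next=#  (t=2,i=0, bit15=1)
  nb .###.: next=.  (t=0,i=5, bit14=0)
  nb .##.#: next=.  (t=0,i=0, bit13=0)
  nb .##..: next=.  (t=1,i=4, bit12=0)
  nb .#.##: next=#  (t=0,i=3, bit11=1)
  nb .#.#.: next=#  (t=1,i=8, bit10=1)
  nb .#..#: next=#  (t=1,i=14, bit9=1)
  nb .#...: next=#  (t=0,i=9, bit8=1)
  nb ..###: next=#  (t=2,i=6, bit7=1)
  nb ..##.: next=.  (t=0,i=14, bit6=0)
  nb ..#.#: next=#  (t=1,i=1, bit5=1)
  nb ..#..: next=.  (t=1,i=13, bit4=0)
  nb ...##: next=#  (t=0,i=13, bit3=1)
  nb ...#.: next=#  (t=1,i=12, bit2=1)
  nb ....#: next=.  (t=0,i=12, bit1=0)
  nb .....: next=.  (t=0,i=11, bit0=0)
  bits 11011100100001101000111110101100 = 3699806124

3699806124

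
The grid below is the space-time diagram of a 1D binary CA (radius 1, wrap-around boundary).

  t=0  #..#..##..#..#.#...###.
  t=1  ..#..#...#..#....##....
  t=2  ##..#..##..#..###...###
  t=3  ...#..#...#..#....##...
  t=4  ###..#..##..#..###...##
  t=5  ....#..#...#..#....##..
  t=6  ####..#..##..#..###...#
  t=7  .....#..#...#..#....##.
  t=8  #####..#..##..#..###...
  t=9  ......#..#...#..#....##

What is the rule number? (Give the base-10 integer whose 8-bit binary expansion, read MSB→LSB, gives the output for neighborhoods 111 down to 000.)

  [7] ### => .  t=0,i=20
  [6] ##. => .  t=0,i=7
  [5] #.# => .  t=0,i=14
  [4] #.. => .  t=0,i=1
  [3] .## => .  t=0,i=6
  [2] .#. => .  t=0,i=0
  [1] ..# => #  t=0,i=2
  [0] ... => #  t=0,i=17
  bits 00000011 = 3

3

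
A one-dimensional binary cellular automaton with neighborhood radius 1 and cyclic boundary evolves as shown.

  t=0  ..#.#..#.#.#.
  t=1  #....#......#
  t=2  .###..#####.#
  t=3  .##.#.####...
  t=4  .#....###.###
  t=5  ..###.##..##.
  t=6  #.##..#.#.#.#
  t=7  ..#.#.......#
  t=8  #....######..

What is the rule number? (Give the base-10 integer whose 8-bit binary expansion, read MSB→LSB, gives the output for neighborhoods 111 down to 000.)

153

  nb ###: next=#  (t=2,i=2, bit7=1)
  nb ##.: next=.  (t=1,i=0, bit6=0)
  nb #.#: next=.  (t=0,i=3, bit5=0)
  nb #..: next=#  (t=0,i=5, bit4=1)
  nb .##: next=#  (t=1,i=12, bit3=1)
  nb .#.: next=.  (t=0,i=2, bit2=0)
  nb ..#: next=.  (t=0,i=1, bit1=0)
  nb ...: next=#  (t=0,i=0, bit0=1)
  bits 10011001 = 153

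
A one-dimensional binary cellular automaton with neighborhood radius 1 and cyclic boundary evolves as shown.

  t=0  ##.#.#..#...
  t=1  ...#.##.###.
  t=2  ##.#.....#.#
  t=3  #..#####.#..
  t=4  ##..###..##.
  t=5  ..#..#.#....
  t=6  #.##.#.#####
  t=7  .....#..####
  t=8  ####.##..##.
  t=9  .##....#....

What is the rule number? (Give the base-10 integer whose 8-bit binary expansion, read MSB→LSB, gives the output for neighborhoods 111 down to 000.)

  [7] ### => #  t=1,i=9
  [6] ##. => .  t=0,i=1
  [5] #.# => .  t=0,i=2
  [4] #.. => #  t=0,i=6
  [3] .## => .  t=0,i=0
  [2] .#. => #  t=0,i=3
  [1] ..# => .  t=0,i=7
  [0] ... => #  t=0,i=10
  bits 10010101 = 149

149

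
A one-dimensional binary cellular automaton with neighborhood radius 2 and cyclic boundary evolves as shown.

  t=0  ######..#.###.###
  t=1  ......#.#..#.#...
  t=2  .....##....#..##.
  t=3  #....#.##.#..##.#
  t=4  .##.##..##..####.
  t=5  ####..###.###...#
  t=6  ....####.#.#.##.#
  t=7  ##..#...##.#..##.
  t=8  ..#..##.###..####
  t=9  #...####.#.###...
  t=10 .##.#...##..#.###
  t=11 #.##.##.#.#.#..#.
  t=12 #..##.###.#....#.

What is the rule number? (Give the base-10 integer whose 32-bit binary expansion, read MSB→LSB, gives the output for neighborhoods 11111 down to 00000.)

  ##### -> .   bit 31 = 0  t=0,i=0
  ####. -> .   bit 30 = 0  t=0,i=4
  ###.# -> .   bit 29 = 0  t=0,i=12
  ###.. -> .   bit 28 = 0  t=0,i=5
  ##.## -> #   bit 27 = 1  t=0,i=13
  ##.#. -> #   bit 26 = 1  t=3,i=9
  ##..# -> #   bit 25 = 1  t=0,i=6
  ##... -> #   bit 24 = 1  t=2,i=7
  #.### -> .   bit 23 = 0  t=0,i=10
  #.##. -> .   bit 22 = 0  t=3,i=7
  #.#.# -> #   bit 21 = 1  t=6,i=9
  #.#.. -> .   bit 20 = 0  t=1,i=8
  #..## -> #   bit 19 = 1  t=2,i=13
  #..#. -> .   bit 18 = 0  t=0,i=7
  #...# -> #   bit 17 = 1  t=5,i=14
  #.... -> #   bit 16 = 1  t=1,i=15
  .#### -> .   bit 15 = 0  t=0,i=15
  .###. -> #   bit 14 = 1  t=0,i=11
  .##.# -> #   bit 13 = 1  t=3,i=8
  .##.. -> .   bit 12 = 0  t=2,i=6
  .#.## -> .   bit 11 = 0  t=0,i=9
  .#.#. -> .   bit 10 = 0  t=1,i=7
  .#..# -> .   bit 9 = 0  t=1,i=9
  .#... -> #   bit 8 = 1  t=1,i=14
  ..### -> #   bit 7 = 1  t=4,i=12
  ..##. -> #   bit 6 = 1  t=2,i=5
  ..#.# -> #   bit 5 = 1  t=0,i=8
  ..#.. -> .   bit 4 = 0  t=2,i=11
  ...## -> .   bit 3 = 0  t=2,i=4
  ...#. -> #   bit 2 = 1  t=1,i=5
  ....# -> .   bit 1 = 0  t=1,i=4
  ..... -> .   bit 0 = 0  t=1,i=0
  bits 00001111001010110110000111100100 = 254501348

254501348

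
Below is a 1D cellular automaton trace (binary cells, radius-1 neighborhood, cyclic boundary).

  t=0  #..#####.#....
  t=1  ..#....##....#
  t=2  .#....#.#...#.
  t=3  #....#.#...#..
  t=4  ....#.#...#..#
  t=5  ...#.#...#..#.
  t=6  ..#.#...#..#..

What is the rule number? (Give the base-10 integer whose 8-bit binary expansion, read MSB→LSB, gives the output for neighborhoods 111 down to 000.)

98

  ### -> .   bit 7 = 0  t=0,i=4
  ##. -> #   bit 6 = 1  t=0,i=7
  #.# -> #   bit 5 = 1  t=0,i=8
  #.. -> .   bit 4 = 0  t=0,i=1
  .## -> .   bit 3 = 0  t=0,i=3
  .#. -> .   bit 2 = 0  t=0,i=0
  ..# -> #   bit 1 = 1  t=0,i=2
  ... -> .   bit 0 = 0  t=0,i=11
  bits 01100010 = 98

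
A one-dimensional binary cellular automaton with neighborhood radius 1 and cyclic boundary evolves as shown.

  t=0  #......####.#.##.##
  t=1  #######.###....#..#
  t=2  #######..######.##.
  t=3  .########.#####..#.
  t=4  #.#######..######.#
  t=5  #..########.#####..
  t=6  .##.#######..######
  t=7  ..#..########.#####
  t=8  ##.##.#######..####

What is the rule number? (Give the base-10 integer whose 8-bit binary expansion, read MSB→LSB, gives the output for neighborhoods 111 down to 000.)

211

  ###|#  b7=1 t=0,i=8
  ##.|#  b6=1 t=0,i=0
  #.#|.  b5=0 t=0,i=11
  #..|#  b4=1 t=0,i=1
  .##|.  b3=0 t=0,i=7
  .#.|.  b2=0 t=0,i=12
  ..#|#  b1=1 t=0,i=6
  ...|#  b0=1 t=0,i=2
  bits 11010011 = 211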